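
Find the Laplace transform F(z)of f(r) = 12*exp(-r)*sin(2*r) 24/((z + 1)^2 + 4)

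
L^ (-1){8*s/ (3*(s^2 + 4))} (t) 8*cos (2*t)/3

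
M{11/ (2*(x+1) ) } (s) 11*pi*csc (pi*s) /2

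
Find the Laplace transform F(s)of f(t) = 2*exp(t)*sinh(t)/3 2/(3*s*(s - 2))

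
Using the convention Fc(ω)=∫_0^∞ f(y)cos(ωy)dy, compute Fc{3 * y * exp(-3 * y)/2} 3 * (9 - ω^2)/(2 * (ω^2+9)^2)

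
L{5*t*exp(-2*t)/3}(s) 5/(3*(s + 2)^2)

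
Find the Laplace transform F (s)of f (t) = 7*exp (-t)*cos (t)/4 7*(s + 1)/ (4*( (s + 1)^2 + 1))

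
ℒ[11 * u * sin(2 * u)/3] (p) 44 * p/(3 * (p^2+4)^2)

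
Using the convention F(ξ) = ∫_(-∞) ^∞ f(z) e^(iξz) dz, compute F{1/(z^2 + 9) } pi * exp(-3 * Abs(ξ) ) /3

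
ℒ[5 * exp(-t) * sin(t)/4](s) 5/(4 * ((s + 1)^2 + 1))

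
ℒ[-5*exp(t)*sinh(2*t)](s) -10/((s - 1)^2 - 4)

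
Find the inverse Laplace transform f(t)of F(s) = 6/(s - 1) 6 * exp(t)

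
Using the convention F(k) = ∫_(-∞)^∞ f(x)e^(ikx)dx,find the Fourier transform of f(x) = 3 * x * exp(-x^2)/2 3 * I * sqrt(pi) * k * exp(-k^2/4)/4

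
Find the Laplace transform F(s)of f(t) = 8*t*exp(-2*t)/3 8/(3*(s + 2)^2)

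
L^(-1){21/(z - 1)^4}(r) 7 * r^3 * exp(r)/2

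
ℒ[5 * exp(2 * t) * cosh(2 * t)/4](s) 5 * (s - 2)/(4 * s * (s - 4))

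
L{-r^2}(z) -2/z^3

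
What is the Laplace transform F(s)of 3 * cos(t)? 3 * s/(s^2+1)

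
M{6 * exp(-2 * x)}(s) 6 * gamma(s)/2^s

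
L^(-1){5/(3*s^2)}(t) 5*t/3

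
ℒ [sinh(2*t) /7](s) 2/(7*(s^2 - 4) ) 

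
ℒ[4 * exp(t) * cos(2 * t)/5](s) 4 * (s - 1)/(5 * ((s - 1)^2 + 4))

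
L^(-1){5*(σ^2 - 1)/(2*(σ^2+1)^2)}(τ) 5*τ*cos(τ)/2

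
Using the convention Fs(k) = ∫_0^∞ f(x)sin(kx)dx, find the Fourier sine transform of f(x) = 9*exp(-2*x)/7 9*k/(7*(k^2+4))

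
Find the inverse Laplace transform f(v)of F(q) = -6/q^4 -v^3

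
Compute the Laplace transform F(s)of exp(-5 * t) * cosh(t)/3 (s + 5)/(3 * ((s + 5)^2 - 1))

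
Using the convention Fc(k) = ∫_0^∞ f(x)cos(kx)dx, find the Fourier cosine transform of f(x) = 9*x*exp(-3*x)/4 9*(9 - k^2)/(4*(k^2+9)^2)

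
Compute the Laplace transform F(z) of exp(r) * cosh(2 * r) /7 (z - 1) /(7 * ((z - 1) ^2 - 4) ) 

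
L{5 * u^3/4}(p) 15/(2 * p^4)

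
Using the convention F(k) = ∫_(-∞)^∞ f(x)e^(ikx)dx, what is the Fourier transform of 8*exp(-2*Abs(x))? 32/(k^2 + 4)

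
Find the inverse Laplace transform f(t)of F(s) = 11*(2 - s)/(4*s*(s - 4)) -11*exp(2*t)*cosh(2*t)/4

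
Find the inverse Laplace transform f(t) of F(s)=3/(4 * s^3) 3 * t^2/8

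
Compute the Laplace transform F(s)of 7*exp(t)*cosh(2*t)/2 7*(s - 1)/(2*((s - 1)^2 - 4))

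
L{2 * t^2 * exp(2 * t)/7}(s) 4/(7 * (s - 2)^3)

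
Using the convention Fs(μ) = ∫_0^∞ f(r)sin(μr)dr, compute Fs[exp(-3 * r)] μ/(μ^2 + 9)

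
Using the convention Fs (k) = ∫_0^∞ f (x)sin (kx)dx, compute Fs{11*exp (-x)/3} 11*k/ (3*(k^2 + 1))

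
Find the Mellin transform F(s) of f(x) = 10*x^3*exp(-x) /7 10*gamma(s + 3) /7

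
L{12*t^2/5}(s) 24/(5*s^3) 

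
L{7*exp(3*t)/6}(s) 7/(6*(s - 3))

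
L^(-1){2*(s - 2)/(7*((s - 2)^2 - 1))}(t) 2*exp(2*t)*cosh(t)/7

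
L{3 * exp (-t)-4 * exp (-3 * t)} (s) 3/ (s + 1)-4/ (s + 3)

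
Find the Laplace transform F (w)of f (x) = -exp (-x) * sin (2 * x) -2/ ( (w + 1)^2 + 4)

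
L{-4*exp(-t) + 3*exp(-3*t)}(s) 3/(s + 3) - 4/(s + 1)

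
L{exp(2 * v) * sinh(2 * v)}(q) 2/(q * (q - 4))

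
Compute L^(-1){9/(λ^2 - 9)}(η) 3*sinh(3*η)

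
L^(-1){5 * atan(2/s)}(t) 5 * sin(2 * t)/t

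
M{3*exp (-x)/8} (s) 3*gamma (s)/8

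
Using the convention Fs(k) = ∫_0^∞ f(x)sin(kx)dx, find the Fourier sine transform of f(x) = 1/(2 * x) pi/4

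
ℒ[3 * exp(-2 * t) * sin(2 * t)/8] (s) 3/(4 * ((s+2)^2+4))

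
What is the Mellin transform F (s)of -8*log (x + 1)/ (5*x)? 8*pi*csc (pi*s)/ (5*(s - 1))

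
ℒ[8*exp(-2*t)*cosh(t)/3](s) 8*(s+2)/(3*((s+2)^2 - 1))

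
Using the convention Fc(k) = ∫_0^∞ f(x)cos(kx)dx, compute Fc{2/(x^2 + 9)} pi * exp(-3 * k)/3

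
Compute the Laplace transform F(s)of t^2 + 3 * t 2/s^3 + 3/s^2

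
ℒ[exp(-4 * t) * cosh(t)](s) (s+4)/((s+4)^2 - 1)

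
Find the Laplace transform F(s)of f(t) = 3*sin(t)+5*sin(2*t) 3/(s^2+1)+10/(s^2+4)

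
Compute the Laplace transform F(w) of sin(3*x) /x atan(3/w) 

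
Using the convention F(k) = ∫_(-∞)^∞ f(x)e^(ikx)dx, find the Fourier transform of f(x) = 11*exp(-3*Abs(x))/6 11/(k^2 + 9)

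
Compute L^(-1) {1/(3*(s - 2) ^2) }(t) t*exp(2*t) /3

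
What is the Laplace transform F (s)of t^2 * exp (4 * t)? 2/ (s - 4)^3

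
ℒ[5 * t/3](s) 5/(3 * s^2)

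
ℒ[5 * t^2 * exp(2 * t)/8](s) 5/(4 * (s - 2)^3)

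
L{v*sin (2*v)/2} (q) 2*q/ (q^2+4)^2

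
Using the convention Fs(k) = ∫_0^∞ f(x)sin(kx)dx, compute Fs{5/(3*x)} 5*pi/6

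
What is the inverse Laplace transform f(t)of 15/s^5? 5*t^4/8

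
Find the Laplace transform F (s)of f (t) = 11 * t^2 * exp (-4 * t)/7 22/ (7 * (s + 4)^3)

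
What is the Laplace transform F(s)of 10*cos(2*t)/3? 10*s/(3*(s^2 + 4))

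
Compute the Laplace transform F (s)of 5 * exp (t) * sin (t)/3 5/ (3 * ( (s - 1)^2+1))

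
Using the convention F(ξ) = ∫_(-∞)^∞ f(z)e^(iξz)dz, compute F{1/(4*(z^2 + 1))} pi*exp(-Abs(ξ))/4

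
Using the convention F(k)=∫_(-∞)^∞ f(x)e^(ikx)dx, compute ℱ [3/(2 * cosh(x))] 3 * pi/(2 * cosh(pi * k/2))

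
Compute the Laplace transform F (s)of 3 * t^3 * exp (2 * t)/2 9/ (s - 2)^4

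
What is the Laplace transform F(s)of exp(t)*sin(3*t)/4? 3/(4*((s - 1)^2 + 9))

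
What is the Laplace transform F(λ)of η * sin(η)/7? 2 * λ/(7 * (λ^2 + 1)^2)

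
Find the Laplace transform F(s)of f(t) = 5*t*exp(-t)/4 5/(4*(s + 1)^2)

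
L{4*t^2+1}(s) 8/s^3+1/s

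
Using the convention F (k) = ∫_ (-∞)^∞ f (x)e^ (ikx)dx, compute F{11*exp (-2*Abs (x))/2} 22/ (k^2 + 4)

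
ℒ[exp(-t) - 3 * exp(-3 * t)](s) 1/(s + 1) - 3/(s + 3)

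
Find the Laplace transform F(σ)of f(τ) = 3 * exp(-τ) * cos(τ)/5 3 * (σ+1)/(5 * ((σ+1)^2+1))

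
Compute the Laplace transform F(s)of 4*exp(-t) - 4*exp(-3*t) 4/(s + 1) - 4/(s + 3)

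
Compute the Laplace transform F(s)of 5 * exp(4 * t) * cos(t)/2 5 * (s - 4)/(2 * ((s - 4)^2 + 1))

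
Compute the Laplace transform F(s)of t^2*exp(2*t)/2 (s - 2)^(-3)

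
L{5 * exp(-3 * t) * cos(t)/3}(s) 5 * (s+3)/(3 * ((s+3)^2+1))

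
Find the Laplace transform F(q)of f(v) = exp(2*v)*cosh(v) (q - 2)/((q - 2)^2 - 1)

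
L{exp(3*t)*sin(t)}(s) 1/((s - 3)^2+1)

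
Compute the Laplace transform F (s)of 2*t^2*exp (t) 4/ (s - 1)^3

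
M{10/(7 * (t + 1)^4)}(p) 5 * gamma(p) * gamma(4 - p)/21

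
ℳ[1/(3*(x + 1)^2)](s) (-pi*s + pi)/(3*sin(pi*s))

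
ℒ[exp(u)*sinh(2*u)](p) 2/((p - 1)^2-4)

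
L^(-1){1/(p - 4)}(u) exp(4 * u)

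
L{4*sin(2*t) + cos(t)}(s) 8/(s^2 + 4) + s/(s^2 + 1)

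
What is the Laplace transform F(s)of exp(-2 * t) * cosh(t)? (s + 2)/((s + 2)^2 - 1)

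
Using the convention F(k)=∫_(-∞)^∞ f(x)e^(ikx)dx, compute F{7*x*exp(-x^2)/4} 7*I*sqrt(pi)*k*exp(-k^2/4)/8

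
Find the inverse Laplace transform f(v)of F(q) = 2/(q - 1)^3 v^2*exp(v)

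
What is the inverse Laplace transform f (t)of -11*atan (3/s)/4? -11*sin (3*t)/ (4*t)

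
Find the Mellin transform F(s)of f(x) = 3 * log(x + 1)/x -3 * pi * csc(pi * s)/(s - 1)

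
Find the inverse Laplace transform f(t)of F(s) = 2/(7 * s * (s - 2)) 2 * exp(t) * sinh(t)/7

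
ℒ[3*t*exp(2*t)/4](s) 3/(4*(s - 2)^2)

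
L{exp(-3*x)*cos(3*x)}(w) (w + 3)/((w + 3)^2 + 9)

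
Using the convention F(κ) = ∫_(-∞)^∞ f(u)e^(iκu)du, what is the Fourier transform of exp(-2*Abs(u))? 4/(κ^2 + 4)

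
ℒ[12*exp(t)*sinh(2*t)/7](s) 24/(7*((s - 1)^2 - 4))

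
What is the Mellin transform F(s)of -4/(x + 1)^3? -2 * pi * (s - 2) * (s - 1)/sin(pi * s)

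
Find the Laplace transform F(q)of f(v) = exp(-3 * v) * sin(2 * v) 2/((q + 3)^2 + 4)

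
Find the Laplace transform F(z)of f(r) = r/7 1/(7*z^2)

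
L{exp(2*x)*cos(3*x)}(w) (w - 2)/((w - 2)^2 + 9)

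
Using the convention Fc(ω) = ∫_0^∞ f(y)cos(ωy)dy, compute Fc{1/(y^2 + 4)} pi * exp(-2 * ω)/4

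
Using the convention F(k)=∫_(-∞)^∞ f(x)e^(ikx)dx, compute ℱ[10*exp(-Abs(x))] 20/(k^2 + 1)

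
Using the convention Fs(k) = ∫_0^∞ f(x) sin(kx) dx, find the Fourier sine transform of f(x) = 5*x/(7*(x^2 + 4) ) 5*pi*exp(-2*k) /14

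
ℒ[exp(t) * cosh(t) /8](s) (s - 1) /(8 * s * (s - 2) ) 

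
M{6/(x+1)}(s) 6*pi*csc(pi*s)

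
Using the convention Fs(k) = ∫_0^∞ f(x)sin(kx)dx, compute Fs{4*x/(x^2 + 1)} 2*pi*exp(-k)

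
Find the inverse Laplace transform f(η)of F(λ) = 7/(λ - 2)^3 7 * η^2 * exp(2 * η)/2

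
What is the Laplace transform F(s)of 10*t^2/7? 20/(7*s^3)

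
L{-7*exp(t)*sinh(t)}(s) -7/(s*(s - 2))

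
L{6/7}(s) 6/(7*s)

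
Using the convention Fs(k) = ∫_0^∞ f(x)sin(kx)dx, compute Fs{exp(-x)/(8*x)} atan(k)/8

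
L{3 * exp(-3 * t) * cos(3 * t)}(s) 3 * (s + 3)/((s + 3)^2 + 9)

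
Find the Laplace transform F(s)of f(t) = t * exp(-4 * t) (s + 4)^(-2)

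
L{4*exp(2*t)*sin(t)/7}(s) 4/(7*((s - 2)^2+1))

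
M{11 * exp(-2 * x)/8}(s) 11 * gamma(s)/(8 * 2^s)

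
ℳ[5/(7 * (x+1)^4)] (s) 5 * gamma(s) * gamma(4 - s)/42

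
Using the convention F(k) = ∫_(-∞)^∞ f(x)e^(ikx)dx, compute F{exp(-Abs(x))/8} 1/(4*(k^2 + 1))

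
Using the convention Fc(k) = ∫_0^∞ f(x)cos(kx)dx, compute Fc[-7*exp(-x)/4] -7/(4*k^2 + 4)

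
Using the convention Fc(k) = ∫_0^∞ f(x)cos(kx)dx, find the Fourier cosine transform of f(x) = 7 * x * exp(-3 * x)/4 7 * (9 - k^2)/(4 * (k^2 + 9)^2)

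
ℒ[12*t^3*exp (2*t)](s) 72/ (s - 2)^4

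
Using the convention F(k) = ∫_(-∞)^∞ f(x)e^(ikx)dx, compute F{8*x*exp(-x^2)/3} 4*I*sqrt(pi)*k*exp(-k^2/4)/3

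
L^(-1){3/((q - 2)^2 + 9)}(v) exp(2*v)*sin(3*v)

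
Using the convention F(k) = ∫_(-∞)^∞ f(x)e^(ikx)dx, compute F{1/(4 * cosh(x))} pi/(4 * cosh(pi * k/2))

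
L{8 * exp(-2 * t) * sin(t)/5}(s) 8/(5 * ((s+2)^2+1))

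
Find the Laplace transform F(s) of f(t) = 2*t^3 12/s^4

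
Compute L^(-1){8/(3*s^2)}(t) 8*t/3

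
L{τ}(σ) σ^(-2)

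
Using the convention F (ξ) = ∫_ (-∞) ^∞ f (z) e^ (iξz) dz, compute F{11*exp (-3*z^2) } 11*sqrt (3)*sqrt (pi)*exp (-ξ^2/12) /3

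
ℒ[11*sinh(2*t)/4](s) 11/(2*(s^2-4))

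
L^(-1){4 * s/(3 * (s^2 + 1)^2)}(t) 2 * t * sin(t)/3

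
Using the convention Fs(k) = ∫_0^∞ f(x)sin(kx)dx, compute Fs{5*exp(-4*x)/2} 5*k/(2*(k^2 + 16))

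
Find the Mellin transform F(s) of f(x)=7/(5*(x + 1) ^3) 7*pi*(s - 2)*(s - 1) /(10*sin(pi*s) ) 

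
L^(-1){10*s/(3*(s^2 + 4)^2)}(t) 5*t*sin(2*t)/6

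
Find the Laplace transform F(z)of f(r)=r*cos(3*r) (z^2 - 9)/(z^2 + 9)^2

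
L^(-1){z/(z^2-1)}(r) cosh(r)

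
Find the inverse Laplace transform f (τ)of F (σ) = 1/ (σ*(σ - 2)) exp (τ)*sinh (τ)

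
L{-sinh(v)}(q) -1/(q^2 - 1)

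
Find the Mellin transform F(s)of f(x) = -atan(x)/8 pi*sec(pi*s/2)/(16*s)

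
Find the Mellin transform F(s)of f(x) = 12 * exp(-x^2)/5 6 * gamma(s/2)/5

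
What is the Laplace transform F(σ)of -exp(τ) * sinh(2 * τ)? -2/((σ - 1)^2 - 4)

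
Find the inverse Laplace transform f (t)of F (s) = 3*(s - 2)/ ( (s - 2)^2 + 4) 3*exp (2*t)*cos (2*t)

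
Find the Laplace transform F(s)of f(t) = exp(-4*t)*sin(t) 1/((s+4)^2+1)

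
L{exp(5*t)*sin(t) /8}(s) 1/(8*((s - 5) ^2 + 1) ) 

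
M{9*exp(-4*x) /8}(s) 9*gamma(s) /(8*2^(2*s) ) 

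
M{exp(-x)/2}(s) gamma(s)/2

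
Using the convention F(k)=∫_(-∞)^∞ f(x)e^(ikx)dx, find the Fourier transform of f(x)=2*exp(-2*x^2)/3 sqrt(2)*sqrt(pi)*exp(-k^2/8)/3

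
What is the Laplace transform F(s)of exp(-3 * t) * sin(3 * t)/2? 3/(2 * ((s + 3)^2 + 9))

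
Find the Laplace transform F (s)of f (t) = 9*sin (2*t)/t 9*atan (2/s)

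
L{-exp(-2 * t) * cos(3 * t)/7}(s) (-s - 2)/(7 * ((s+2)^2+9))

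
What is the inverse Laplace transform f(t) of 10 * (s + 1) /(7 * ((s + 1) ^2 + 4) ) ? 10 * exp(-t) * cos(2 * t) /7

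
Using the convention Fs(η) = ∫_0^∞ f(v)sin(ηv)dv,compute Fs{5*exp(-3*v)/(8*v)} 5*atan(η/3)/8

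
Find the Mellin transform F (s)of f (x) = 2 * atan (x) -pi * sec (pi * s/2)/s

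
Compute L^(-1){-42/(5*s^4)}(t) -7*t^3/5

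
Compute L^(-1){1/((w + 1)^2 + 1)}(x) exp(-x) * sin(x)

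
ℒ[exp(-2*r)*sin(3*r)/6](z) 1/(2*((z + 2)^2 + 9))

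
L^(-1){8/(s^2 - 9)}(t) 8 * sinh(3 * t)/3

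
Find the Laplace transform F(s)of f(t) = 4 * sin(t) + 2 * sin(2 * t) 4/(s^2 + 1) + 4/(s^2 + 4)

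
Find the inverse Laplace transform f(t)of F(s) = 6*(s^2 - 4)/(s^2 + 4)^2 6*t*cos(2*t)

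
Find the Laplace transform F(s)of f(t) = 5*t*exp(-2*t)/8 5/(8*(s + 2)^2)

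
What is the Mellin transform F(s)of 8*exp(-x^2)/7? 4*gamma(s/2)/7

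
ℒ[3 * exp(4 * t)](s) 3/(s - 4)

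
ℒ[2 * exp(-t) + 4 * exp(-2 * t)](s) 4/(s + 2) + 2/(s + 1)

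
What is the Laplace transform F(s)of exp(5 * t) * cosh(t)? (s - 5)/((s - 5)^2-1)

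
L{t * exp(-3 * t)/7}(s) 1/(7 * (s + 3)^2)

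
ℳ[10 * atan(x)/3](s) -5 * pi * sec(pi * s/2)/(3 * s)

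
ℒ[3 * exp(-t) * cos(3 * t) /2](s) 3 * (s + 1) /(2 * ((s + 1) ^2 + 9) ) 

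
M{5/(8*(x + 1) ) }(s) 5*pi*csc(pi*s) /8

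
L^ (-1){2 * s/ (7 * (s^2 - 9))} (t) 2 * cosh (3 * t)/7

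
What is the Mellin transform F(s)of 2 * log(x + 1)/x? -2 * pi * csc(pi * s)/(s - 1)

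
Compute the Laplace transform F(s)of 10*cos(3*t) 10*s/(s^2 + 9)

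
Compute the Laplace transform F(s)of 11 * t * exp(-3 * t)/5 11/(5 * (s + 3)^2)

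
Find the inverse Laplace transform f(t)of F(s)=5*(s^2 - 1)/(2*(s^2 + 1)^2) 5*t*cos(t)/2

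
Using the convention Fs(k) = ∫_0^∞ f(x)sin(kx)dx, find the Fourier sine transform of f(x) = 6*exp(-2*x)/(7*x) 6*atan(k/2)/7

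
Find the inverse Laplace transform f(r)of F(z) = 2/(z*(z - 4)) exp(2*r)*sinh(2*r)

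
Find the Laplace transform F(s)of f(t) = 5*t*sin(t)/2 5*s/(s^2+1)^2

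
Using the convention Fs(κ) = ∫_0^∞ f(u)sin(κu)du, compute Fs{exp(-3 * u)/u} atan(κ/3)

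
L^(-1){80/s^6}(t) 2 * t^5/3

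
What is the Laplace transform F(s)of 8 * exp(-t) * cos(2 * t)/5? 8 * (s + 1)/(5 * ((s + 1)^2 + 4))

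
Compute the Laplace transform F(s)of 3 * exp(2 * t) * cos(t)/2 3 * (s - 2)/(2 * ((s - 2)^2 + 1))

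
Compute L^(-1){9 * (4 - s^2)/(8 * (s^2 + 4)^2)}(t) -9 * t * cos(2 * t)/8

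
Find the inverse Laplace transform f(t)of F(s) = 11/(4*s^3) 11*t^2/8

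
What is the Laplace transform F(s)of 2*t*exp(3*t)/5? 2/(5*(s - 3)^2)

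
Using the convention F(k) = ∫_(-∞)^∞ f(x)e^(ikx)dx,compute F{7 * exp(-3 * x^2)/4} 7 * sqrt(3) * sqrt(pi) * exp(-k^2/12)/12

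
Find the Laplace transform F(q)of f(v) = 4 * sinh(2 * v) 8/(q^2 - 4)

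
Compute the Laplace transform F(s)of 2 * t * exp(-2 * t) 2/(s + 2)^2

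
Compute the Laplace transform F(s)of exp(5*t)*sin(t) 1/((s - 5)^2 + 1)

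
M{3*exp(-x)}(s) 3*gamma(s)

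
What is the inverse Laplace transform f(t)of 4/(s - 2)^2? 4*t*exp(2*t)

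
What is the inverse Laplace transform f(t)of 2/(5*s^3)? t^2/5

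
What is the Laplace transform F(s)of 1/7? 1/(7*s)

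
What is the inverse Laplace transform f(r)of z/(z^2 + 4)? cos(2*r)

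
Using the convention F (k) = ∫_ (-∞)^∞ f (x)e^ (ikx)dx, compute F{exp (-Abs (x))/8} 1/ (4 * (k^2 + 1))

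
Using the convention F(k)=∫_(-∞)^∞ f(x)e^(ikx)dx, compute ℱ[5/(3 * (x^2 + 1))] 5 * pi * exp(-Abs(k))/3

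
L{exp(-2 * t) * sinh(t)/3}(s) 1/(3 * ((s+2)^2 - 1))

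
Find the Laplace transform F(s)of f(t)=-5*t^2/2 -5/s^3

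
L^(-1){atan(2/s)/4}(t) sin(2*t)/(4*t)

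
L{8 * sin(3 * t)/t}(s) 8 * atan(3/s)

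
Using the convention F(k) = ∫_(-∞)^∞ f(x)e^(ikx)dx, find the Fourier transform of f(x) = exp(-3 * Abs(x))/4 3/(2 * (k^2 + 9))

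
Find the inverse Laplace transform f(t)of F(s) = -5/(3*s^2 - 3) -5*sinh(t)/3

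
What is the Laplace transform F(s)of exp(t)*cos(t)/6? (s - 1)/(6*((s - 1)^2 + 1))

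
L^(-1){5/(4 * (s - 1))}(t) 5 * exp(t)/4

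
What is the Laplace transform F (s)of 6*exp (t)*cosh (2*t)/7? 6*(s - 1)/ (7*( (s - 1)^2 - 4))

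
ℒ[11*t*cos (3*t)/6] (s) 11*(s^2 - 9)/ (6*(s^2+9)^2)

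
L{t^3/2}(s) 3/s^4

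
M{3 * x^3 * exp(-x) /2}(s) 3 * gamma(s+3) /2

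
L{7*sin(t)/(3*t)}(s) 7*atan(1/s)/3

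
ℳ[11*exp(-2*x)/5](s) 11*gamma(s)/(5*2^s)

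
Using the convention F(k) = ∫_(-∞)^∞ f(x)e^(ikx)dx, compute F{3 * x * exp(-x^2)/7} 3 * I * sqrt(pi) * k * exp(-k^2/4)/14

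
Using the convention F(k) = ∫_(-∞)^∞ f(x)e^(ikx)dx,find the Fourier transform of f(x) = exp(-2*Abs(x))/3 4/(3*(k^2 + 4))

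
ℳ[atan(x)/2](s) -pi*sec(pi*s/2)/(4*s)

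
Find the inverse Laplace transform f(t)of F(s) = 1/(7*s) 1/7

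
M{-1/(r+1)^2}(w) pi*(w - 1)/sin(pi*w)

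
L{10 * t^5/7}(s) 1200/(7 * s^6)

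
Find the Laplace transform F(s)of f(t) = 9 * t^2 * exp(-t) 18/(s+1)^3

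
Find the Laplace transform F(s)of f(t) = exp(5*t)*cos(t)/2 (s - 5)/(2*((s - 5)^2+1))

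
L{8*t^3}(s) 48/s^4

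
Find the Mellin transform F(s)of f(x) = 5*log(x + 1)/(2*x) -5*pi*csc(pi*s)/(2*s - 2)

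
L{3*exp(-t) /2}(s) 3/(2*(s + 1) ) 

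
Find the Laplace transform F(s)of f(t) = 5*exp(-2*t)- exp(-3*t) 5/(s + 2)-1/(s + 3)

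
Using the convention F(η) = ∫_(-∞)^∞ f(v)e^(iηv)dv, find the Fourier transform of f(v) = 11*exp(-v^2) 11*sqrt(pi)*exp(-η^2/4)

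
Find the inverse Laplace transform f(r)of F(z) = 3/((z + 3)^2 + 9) exp(-3*r)*sin(3*r)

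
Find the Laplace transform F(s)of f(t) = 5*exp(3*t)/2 5/(2*(s - 3))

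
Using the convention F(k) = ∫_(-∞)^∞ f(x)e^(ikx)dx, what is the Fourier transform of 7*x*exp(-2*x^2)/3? 7*sqrt(2)*I*sqrt(pi)*k*exp(-k^2/8)/24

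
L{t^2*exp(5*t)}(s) 2/(s - 5)^3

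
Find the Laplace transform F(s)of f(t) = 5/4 5/(4*s)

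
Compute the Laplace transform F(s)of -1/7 -1/(7*s)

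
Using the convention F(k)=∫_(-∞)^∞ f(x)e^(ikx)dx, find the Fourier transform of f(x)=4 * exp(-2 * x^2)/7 2 * sqrt(2) * sqrt(pi) * exp(-k^2/8)/7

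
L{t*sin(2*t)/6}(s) 2*s/(3*(s^2 + 4)^2)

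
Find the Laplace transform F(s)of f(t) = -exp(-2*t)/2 -1/(2*s+4)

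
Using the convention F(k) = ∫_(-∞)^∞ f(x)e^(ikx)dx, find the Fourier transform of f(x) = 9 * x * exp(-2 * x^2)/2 9 * sqrt(2) * I * sqrt(pi) * k * exp(-k^2/8)/16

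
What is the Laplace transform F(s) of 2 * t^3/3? 4/s^4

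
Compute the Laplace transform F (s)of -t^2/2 -1/s^3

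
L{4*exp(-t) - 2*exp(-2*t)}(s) 4/(s+1) - 2/(s+2)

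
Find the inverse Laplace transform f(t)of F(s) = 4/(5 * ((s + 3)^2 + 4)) 2 * exp(-3 * t) * sin(2 * t)/5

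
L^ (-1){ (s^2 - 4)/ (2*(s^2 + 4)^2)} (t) t*cos (2*t)/2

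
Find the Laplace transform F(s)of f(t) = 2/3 2/(3*s)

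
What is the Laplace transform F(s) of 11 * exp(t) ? 11/(s - 1) 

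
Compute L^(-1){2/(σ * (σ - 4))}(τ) exp(2 * τ) * sinh(2 * τ)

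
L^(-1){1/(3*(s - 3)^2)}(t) t*exp(3*t)/3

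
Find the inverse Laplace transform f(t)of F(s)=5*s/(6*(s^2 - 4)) 5*cosh(2*t)/6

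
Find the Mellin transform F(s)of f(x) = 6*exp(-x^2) 3*gamma(s/2)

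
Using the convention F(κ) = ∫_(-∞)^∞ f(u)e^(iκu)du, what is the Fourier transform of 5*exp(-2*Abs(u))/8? 5/(2*(κ^2 + 4))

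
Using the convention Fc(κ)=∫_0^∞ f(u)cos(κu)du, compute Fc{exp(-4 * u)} 4/(κ^2+16)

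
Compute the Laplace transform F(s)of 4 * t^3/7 24/(7 * s^4)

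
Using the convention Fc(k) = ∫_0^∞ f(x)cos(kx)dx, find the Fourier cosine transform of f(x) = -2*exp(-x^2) -sqrt(pi)*exp(-k^2/4)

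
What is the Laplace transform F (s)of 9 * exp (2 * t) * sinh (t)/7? 9/ (7 * ( (s - 2)^2 - 1))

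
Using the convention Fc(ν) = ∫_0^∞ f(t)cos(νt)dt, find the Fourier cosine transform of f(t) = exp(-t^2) sqrt(pi)*exp(-ν^2/4)/2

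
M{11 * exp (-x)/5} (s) 11 * gamma (s)/5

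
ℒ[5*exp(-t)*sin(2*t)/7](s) 10/(7*((s+1)^2+4))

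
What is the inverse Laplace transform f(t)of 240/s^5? 10*t^4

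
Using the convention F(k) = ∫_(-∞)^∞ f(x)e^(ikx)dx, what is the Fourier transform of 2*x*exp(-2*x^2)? sqrt(2)*I*sqrt(pi)*k*exp(-k^2/8)/4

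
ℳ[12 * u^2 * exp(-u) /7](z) 12 * gamma(z + 2) /7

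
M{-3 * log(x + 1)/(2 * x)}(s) 3 * pi * csc(pi * s)/(2 * (s - 1))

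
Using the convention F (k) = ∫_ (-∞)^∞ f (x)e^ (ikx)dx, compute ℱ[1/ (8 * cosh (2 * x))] pi/ (16 * cosh (pi * k/4))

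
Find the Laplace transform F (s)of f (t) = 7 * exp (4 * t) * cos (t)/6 7 * (s - 4)/ (6 * ( (s - 4)^2 + 1))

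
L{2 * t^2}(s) 4/s^3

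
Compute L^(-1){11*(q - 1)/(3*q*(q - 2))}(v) 11*exp(v)*cosh(v)/3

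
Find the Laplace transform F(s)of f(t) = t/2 1/(2*s^2)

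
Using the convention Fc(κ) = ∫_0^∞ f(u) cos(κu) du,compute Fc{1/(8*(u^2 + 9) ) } pi*exp(-3*κ) /48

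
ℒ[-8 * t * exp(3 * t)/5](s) -8/(5 * (s - 3)^2)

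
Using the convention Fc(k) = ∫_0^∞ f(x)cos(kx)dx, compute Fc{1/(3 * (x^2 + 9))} pi * exp(-3 * k)/18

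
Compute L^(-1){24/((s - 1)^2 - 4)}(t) 12*exp(t)*sinh(2*t)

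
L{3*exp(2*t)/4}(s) 3/(4*(s - 2))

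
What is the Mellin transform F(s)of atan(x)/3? -pi*sec(pi*s/2)/(6*s)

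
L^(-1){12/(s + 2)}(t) 12 * exp(-2 * t)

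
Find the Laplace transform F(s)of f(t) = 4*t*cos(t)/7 4*(s^2 - 1)/(7*(s^2 + 1)^2)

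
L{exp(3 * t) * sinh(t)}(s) 1/((s - 3)^2 - 1)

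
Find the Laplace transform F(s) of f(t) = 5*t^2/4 5/(2*s^3) 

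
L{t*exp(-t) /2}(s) 1/(2*(s + 1) ^2) 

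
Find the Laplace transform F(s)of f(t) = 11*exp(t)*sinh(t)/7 11/(7*s*(s - 2))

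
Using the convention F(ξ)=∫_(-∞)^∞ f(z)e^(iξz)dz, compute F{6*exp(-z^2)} 6*sqrt(pi)*exp(-ξ^2/4)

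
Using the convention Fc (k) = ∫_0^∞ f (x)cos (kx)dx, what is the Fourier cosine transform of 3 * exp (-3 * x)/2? 9/ (2 * (k^2 + 9))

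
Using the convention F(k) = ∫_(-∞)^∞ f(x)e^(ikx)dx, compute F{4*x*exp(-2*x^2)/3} sqrt(2)*I*sqrt(pi)*k*exp(-k^2/8)/6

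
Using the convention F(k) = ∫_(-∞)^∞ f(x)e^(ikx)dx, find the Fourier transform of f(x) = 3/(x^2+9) pi*exp(-3*Abs(k))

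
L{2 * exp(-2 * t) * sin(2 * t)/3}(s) 4/(3 * ((s + 2)^2 + 4))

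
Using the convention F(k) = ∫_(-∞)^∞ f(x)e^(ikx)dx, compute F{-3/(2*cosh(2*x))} -3*pi/(4*cosh(pi*k/4))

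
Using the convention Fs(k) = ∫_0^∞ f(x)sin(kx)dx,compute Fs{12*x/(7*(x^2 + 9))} 6*pi*exp(-3*k)/7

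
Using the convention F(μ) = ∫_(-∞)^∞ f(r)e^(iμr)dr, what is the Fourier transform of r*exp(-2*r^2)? sqrt(2)*I*sqrt(pi)*μ*exp(-μ^2/8)/8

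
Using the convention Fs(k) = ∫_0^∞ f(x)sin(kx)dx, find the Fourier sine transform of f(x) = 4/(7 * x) 2 * pi/7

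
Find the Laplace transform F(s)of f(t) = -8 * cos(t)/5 -8 * s/(5 * s^2 + 5)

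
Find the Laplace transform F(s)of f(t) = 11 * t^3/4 33/(2 * s^4)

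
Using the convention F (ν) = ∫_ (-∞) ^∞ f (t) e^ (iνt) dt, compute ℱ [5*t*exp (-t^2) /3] 5*I*sqrt (pi)*ν*exp (-ν^2/4) /6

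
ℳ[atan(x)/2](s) -pi*sec(pi*s/2)/(4*s)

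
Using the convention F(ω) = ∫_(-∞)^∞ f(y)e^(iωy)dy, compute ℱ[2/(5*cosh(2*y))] pi/(5*cosh(pi*ω/4))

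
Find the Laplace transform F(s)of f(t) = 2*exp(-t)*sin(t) 2/((s + 1)^2 + 1)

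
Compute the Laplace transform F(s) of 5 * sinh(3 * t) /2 15/(2 * (s^2 - 9) ) 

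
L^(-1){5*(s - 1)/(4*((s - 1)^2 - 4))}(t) 5*exp(t)*cosh(2*t)/4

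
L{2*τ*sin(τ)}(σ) 4*σ/(σ^2 + 1)^2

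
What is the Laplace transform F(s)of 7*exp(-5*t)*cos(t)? 7*(s+5)/((s+5)^2+1)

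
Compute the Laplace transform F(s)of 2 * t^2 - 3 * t 4/s^3 - 3/s^2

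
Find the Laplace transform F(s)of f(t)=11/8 11/(8*s)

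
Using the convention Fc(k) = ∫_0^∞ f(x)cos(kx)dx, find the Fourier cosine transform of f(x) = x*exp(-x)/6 (1 - k^2)/(6*(k^2 + 1)^2)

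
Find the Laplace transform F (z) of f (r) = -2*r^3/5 -12/ (5*z^4) 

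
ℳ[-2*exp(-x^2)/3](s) -gamma(s/2)/3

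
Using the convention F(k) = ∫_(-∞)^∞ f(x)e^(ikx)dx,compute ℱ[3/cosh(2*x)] 3*pi/(2*cosh(pi*k/4))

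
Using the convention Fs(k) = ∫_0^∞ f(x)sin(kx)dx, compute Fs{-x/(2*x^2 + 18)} -pi*exp(-3*k)/4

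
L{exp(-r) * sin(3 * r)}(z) 3/((z + 1)^2 + 9)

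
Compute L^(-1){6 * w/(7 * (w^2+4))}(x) 6 * cos(2 * x)/7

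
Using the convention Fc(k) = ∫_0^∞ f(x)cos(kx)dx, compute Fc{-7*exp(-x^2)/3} -7*sqrt(pi)*exp(-k^2/4)/6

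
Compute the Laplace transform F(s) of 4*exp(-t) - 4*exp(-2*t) 4/(s + 1) - 4/(s + 2) 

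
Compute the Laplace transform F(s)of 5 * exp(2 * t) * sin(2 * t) 10/((s - 2)^2 + 4)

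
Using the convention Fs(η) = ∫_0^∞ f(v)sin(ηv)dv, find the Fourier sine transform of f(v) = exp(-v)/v atan(η)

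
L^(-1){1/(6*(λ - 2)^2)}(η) η*exp(2*η)/6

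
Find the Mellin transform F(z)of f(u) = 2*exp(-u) 2*gamma(z)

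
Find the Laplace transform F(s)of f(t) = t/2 1/(2*s^2)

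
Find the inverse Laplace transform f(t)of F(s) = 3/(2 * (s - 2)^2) 3 * t * exp(2 * t)/2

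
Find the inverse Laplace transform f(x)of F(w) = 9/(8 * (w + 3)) 9 * exp(-3 * x)/8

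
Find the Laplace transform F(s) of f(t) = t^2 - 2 2/s^3 - 2/s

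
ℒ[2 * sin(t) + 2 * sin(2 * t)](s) 2/(s^2 + 1) + 4/(s^2 + 4)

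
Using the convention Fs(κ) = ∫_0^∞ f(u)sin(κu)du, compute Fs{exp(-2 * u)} κ/(κ^2 + 4)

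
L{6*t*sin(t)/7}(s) 12*s/(7*(s^2 + 1)^2)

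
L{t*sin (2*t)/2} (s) 2*s/ (s^2 + 4)^2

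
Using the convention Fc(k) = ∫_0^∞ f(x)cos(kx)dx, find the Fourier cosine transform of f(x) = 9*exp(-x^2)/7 9*sqrt(pi)*exp(-k^2/4)/14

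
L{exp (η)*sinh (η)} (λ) 1/ (λ*(λ - 2))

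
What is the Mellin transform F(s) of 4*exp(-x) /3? 4*gamma(s) /3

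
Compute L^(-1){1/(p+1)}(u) exp(-u)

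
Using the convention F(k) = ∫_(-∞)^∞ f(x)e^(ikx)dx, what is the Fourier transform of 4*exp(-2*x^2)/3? 2*sqrt(2)*sqrt(pi)*exp(-k^2/8)/3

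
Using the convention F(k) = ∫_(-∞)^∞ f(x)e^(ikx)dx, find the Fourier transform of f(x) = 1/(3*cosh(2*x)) pi/(6*cosh(pi*k/4))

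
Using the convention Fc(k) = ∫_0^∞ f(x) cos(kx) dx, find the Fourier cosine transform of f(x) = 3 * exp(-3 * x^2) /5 sqrt(3) * sqrt(pi) * exp(-k^2/12) /10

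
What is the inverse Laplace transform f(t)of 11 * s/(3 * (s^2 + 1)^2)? 11 * t * sin(t)/6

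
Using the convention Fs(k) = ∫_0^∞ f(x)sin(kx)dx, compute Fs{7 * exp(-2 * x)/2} 7 * k/(2 * (k^2+4))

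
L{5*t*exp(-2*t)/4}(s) 5/(4*(s + 2)^2)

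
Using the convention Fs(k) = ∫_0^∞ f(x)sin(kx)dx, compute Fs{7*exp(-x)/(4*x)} 7*atan(k)/4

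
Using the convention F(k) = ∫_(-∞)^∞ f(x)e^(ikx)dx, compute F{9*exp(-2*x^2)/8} 9*sqrt(2)*sqrt(pi)*exp(-k^2/8)/16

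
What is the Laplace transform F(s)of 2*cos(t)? 2*s/(s^2 + 1)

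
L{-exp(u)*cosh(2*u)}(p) (1 - p)/((p - 1)^2 - 4)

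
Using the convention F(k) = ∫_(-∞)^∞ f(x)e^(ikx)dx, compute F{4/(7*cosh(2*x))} 2*pi/(7*cosh(pi*k/4))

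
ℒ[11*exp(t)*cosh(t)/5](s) 11*(s - 1)/(5*s*(s - 2))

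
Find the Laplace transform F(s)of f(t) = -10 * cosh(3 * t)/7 -10 * s/(7 * s^2 - 63)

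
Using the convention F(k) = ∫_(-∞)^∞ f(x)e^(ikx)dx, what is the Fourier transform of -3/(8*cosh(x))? -3*pi/(8*cosh(pi*k/2))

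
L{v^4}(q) 24/q^5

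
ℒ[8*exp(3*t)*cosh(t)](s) 8*(s - 3)/((s - 3)^2 - 1)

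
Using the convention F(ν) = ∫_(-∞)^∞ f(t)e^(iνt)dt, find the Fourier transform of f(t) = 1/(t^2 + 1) pi * exp(-Abs(ν))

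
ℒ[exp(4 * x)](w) 1/(w - 4)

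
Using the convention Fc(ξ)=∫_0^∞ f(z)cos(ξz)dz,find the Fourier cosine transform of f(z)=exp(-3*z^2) sqrt(3)*sqrt(pi)*exp(-ξ^2/12)/6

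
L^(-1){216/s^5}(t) 9 * t^4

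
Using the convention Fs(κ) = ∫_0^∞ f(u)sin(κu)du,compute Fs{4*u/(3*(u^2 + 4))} 2*pi*exp(-2*κ)/3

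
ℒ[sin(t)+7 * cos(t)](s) 7 * s/(s^2+1)+1/(s^2+1)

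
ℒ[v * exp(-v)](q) (q + 1)^(-2)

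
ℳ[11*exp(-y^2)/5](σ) 11*gamma(σ/2)/10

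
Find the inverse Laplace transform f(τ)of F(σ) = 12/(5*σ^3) 6*τ^2/5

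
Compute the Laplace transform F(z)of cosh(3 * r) z/(z^2 - 9)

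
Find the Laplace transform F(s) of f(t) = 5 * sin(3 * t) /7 15/(7 * (s^2+9) ) 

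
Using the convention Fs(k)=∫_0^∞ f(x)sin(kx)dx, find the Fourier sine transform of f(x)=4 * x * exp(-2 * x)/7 16 * k/(7 * (k^2 + 4)^2)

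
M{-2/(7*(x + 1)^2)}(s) 2*pi*(s - 1)/(7*sin(pi*s))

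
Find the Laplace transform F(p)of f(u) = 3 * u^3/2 9/p^4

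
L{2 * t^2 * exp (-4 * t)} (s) 4/ (s + 4)^3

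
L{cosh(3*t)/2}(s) s/(2*(s^2 - 9))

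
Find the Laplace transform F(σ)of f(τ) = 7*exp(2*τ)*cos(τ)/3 7*(σ - 2)/(3*((σ - 2)^2 + 1))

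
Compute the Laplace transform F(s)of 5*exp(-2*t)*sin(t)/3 5/(3*((s + 2)^2 + 1))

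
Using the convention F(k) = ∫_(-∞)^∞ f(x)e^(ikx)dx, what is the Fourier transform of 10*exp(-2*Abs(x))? 40/(k^2 + 4)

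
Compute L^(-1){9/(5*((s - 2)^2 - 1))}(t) 9*exp(2*t)*sinh(t)/5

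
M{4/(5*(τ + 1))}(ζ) 4*pi*csc(pi*ζ)/5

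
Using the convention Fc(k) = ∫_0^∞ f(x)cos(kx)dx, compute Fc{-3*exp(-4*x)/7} -12/(7*k^2 + 112)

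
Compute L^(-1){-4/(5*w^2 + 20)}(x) -2*sin(2*x)/5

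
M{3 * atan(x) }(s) -3 * pi * sec(pi * s/2) /(2 * s) 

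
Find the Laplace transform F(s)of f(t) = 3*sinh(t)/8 3/(8*(s^2-1))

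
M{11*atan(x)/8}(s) -11*pi*sec(pi*s/2)/(16*s)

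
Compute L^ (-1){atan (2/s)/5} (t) sin (2 * t)/ (5 * t)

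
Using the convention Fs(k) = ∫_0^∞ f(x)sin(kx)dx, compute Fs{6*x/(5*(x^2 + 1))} 3*pi*exp(-k)/5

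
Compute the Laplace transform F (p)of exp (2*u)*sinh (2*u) 2/ (p*(p - 4))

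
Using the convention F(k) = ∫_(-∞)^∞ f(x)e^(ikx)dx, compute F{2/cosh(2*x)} pi/cosh(pi*k/4)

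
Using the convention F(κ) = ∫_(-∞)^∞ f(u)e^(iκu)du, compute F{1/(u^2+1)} pi*exp(-Abs(κ))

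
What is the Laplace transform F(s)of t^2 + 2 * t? 2/s^3 + 2/s^2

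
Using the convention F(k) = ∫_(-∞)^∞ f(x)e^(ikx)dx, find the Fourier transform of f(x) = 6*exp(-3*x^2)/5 2*sqrt(3)*sqrt(pi)*exp(-k^2/12)/5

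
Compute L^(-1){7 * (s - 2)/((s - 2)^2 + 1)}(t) 7 * exp(2 * t) * cos(t)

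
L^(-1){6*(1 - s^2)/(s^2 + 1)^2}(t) -6*t*cos(t)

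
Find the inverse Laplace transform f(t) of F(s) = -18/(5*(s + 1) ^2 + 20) -9*exp(-t)*sin(2*t) /5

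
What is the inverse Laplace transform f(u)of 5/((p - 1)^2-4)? 5*exp(u)*sinh(2*u)/2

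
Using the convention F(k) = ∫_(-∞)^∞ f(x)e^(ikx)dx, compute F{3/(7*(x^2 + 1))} 3*pi*exp(-Abs(k))/7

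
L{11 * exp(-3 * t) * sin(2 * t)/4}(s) 11/(2 * ((s + 3)^2 + 4))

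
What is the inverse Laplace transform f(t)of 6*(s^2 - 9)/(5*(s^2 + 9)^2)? 6*t*cos(3*t)/5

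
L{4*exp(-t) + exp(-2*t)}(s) 1/(s + 2) + 4/(s + 1)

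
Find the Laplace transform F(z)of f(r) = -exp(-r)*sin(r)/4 -1/(4*(z + 1)^2 + 4)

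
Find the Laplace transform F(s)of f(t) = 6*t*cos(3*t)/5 6*(s^2 - 9)/(5*(s^2+9)^2)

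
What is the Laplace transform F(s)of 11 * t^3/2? 33/s^4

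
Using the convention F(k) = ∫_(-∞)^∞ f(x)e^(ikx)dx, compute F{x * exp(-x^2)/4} I * sqrt(pi) * k * exp(-k^2/4)/8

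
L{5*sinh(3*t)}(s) 15/(s^2 - 9)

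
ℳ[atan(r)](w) -pi*sec(pi*w/2) /(2*w) 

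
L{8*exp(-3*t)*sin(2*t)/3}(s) 16/(3*((s + 3)^2 + 4))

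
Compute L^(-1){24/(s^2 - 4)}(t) 12 * sinh(2 * t)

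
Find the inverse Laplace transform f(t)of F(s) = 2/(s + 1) 2*exp(-t)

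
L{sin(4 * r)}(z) 4/(z^2 + 16)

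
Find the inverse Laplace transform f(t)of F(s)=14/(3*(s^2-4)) 7*sinh(2*t)/3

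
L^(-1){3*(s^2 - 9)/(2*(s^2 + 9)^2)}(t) 3*t*cos(3*t)/2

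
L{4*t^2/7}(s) 8/(7*s^3)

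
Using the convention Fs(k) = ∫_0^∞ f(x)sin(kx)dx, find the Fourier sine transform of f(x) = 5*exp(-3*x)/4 5*k/(4*(k^2 + 9))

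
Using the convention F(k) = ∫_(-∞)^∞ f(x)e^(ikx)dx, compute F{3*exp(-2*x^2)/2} 3*sqrt(2)*sqrt(pi)*exp(-k^2/8)/4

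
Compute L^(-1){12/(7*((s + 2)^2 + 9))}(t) 4*exp(-2*t)*sin(3*t)/7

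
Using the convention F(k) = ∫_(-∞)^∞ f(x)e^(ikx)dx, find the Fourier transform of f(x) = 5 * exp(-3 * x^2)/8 5 * sqrt(3) * sqrt(pi) * exp(-k^2/12)/24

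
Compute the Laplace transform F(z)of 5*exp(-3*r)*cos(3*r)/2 5*(z + 3)/(2*((z + 3)^2 + 9))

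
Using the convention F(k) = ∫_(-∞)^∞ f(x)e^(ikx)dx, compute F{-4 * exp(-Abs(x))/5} -8/(5 * k^2 + 5)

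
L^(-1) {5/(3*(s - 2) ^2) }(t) 5*t*exp(2*t) /3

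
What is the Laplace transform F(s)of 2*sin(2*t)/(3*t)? 2*atan(2/s)/3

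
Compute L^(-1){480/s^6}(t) 4 * t^5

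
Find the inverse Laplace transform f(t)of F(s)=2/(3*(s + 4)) 2*exp(-4*t)/3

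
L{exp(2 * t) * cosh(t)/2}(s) (s - 2)/(2 * ((s - 2)^2 - 1))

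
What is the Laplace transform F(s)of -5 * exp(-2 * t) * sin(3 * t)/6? -5/(2 * (s + 2)^2 + 18)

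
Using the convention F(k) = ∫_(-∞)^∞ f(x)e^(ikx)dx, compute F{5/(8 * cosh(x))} 5 * pi/(8 * cosh(pi * k/2))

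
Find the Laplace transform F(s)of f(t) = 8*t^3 48/s^4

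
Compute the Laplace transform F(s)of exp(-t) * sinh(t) 1/(s * (s+2))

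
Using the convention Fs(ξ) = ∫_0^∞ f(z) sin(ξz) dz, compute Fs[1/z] pi/2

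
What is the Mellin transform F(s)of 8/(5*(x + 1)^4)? 4*gamma(s)*gamma(4 - s)/15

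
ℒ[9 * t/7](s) 9/(7 * s^2)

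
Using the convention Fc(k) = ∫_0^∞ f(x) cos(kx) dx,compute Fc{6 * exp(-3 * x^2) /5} sqrt(3) * sqrt(pi) * exp(-k^2/12) /5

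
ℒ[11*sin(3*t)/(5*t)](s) 11*atan(3/s)/5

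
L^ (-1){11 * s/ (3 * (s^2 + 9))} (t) 11 * cos (3 * t)/3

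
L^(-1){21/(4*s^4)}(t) 7*t^3/8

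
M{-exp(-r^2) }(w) -gamma(w/2) /2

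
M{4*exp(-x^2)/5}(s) 2*gamma(s/2)/5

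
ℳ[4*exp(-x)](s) 4*gamma(s)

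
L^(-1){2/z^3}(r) r^2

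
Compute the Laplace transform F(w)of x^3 6/w^4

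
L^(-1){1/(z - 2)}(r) exp(2 * r)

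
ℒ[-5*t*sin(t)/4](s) -5*s/(2*(s^2 + 1)^2)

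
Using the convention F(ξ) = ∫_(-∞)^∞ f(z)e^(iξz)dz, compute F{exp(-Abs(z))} 2/(ξ^2 + 1)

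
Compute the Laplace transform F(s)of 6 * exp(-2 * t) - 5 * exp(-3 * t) 6/(s + 2) - 5/(s + 3)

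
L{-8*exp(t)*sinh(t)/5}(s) -8/(5*s*(s - 2))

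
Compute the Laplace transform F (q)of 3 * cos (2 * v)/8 3 * q/ (8 * (q^2 + 4))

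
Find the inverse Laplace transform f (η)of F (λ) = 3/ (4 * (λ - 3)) 3 * exp (3 * η)/4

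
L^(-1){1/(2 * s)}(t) 1/2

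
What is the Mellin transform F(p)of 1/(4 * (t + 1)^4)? gamma(p) * gamma(4 - p)/24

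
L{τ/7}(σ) 1/(7 * σ^2)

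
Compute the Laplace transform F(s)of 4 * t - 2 4/s^2 - 2/s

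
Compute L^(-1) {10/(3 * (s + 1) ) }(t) 10 * exp(-t) /3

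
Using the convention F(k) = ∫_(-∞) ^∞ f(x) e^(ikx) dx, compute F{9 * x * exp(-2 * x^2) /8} 9 * sqrt(2) * I * sqrt(pi) * k * exp(-k^2/8) /64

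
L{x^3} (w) 6/w^4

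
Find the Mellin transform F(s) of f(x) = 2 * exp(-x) 2 * gamma(s) 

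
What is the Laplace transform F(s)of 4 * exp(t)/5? 4/(5 * (s - 1))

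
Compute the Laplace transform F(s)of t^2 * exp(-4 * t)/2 (s + 4)^(-3)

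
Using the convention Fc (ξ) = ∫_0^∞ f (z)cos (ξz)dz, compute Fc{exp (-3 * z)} 3/ (ξ^2+9)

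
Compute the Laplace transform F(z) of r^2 2/z^3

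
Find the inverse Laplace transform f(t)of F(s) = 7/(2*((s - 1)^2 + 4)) 7*exp(t)*sin(2*t)/4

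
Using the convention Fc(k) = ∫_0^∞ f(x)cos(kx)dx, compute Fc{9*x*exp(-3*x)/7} 9*(9 - k^2)/(7*(k^2+9)^2)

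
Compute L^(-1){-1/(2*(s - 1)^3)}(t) -t^2*exp(t)/4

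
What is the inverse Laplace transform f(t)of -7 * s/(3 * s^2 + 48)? -7 * cos(4 * t)/3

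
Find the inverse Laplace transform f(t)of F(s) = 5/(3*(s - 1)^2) 5*t*exp(t)/3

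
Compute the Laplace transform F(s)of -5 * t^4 -120/s^5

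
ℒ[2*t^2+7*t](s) 7/s^2+4/s^3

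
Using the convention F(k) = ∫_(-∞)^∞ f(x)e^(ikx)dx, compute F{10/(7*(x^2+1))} 10*pi*exp(-Abs(k))/7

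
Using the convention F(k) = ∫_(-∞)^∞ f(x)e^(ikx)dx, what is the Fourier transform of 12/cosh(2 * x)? 6 * pi/cosh(pi * k/4)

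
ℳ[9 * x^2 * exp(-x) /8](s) 9 * gamma(s + 2) /8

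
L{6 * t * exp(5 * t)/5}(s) 6/(5 * (s - 5)^2)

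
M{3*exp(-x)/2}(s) 3*gamma(s)/2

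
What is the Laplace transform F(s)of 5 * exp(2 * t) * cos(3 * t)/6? 5 * (s - 2)/(6 * ((s - 2)^2 + 9))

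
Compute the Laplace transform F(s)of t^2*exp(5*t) 2/(s - 5)^3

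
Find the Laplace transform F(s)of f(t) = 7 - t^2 7/s - 2/s^3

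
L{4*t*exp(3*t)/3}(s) 4/(3*(s - 3)^2)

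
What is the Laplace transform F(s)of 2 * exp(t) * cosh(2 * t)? 2 * (s - 1)/((s - 1)^2 - 4)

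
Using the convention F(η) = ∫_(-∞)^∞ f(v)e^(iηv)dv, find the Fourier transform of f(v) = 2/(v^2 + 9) 2 * pi * exp(-3 * Abs(η))/3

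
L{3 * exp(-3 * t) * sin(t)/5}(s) 3/(5 * ((s+3)^2+1))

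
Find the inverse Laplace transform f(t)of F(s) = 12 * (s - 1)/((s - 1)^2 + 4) 12 * exp(t) * cos(2 * t)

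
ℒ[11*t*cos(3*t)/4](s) 11*(s^2 - 9)/(4*(s^2 + 9)^2)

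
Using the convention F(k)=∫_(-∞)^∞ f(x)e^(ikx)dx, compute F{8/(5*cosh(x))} 8*pi/(5*cosh(pi*k/2))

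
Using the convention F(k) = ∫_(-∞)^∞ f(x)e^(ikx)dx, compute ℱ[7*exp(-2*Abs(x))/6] 14/(3*(k^2 + 4))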